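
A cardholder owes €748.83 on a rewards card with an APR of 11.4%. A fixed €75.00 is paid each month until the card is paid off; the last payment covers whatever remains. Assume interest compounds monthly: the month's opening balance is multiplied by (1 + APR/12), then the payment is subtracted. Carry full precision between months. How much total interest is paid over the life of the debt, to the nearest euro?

€42

Monthly rate r = 11.4%/12 = 0.95% = 0.0095.
Payoff takes n = ⌈−ln(1 − rB₀/P)/ln(1+r)⌉ = ⌈10.540⌉ = 11 payments; the last is €40.58.
Total paid = 10·€75.00 + €40.58 = €790.58.
Total interest = total paid − principal = €790.58 − €748.83 = €41.75.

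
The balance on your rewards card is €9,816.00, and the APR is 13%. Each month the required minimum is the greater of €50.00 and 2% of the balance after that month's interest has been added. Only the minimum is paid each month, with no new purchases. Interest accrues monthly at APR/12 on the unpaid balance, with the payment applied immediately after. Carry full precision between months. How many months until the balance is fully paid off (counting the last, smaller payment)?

218 months

Monthly rate r = 13%/12 = 1.08333% = 0.0108333.
While 2% of the post-interest balance exceeds €50.00, each month B ← (B·(1+r))·(1 − 0.02), i.e. B shrinks by the factor (1+r)·0.98 = 0.99062.
This holds for months 1–147. Entering month 148 the balance is €2,455.06; 2% of the post-interest balance is now below €50.00, so the flat €50.00 minimum applies from here.
From month 148 a fixed €50.00 at rate r clears €2,455.06 in 71 more payments. Total: 147 + 71 = 218 months.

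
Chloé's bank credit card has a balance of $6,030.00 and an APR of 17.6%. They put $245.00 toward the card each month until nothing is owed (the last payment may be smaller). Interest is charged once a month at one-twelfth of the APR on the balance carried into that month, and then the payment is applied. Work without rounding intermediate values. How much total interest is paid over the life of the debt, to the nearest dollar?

Monthly rate r = 17.6%/12 = 1.46667% = 0.0146667.
Payoff takes n = ⌈−ln(1 − rB₀/P)/ln(1+r)⌉ = ⌈30.756⌉ = 31 payments; the last is $185.66.
Total paid = 30·$245.00 + $185.66 = $7,535.66.
Total interest = total paid − principal = $7,535.66 − $6,030.00 = $1,505.66.

$1,506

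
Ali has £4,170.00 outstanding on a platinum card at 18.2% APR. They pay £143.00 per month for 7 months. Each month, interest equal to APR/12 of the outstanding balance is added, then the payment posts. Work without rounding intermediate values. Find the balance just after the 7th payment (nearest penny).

£3,585.66

Monthly rate r = 18.2%/12 = 1.51667% = 0.0151667.
Each month: B ← B·(1+r) − £143.00.
Month 1: interest £63.24; balance after payment £4,090.24.
Month 2: interest £62.04; balance after payment £4,009.28.
Month 3: interest £60.81; balance after payment £3,927.09.
Month 4: interest £59.56; balance after payment £3,843.65.
Month 5: interest £58.30; balance after payment £3,758.94.
Month 6: interest £57.01; balance after payment £3,672.95.
Month 7: interest £55.71; balance after payment £3,585.66.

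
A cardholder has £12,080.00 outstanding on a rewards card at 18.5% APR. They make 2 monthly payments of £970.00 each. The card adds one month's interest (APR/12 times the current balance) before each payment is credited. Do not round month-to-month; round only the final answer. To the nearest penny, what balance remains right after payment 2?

Monthly rate r = 18.5%/12 = 1.54167% = 0.0154167.
Each month: B ← B·(1+r) − £970.00.
Month 1: interest £186.23; balance after payment £11,296.23.
Month 2: interest £174.15; balance after payment £10,500.38.

£10,500.38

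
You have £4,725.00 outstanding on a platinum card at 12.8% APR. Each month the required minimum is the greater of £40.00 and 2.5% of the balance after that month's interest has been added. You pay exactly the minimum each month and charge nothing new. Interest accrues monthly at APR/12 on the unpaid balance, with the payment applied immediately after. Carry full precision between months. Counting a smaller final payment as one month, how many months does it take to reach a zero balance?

127 months

Monthly rate r = 12.8%/12 = 1.06667% = 0.0106667.
While 2.5% of the post-interest balance exceeds £40.00, each month B ← (B·(1+r))·(1 − 0.025), i.e. B shrinks by the factor (1+r)·0.975 = 0.9854.
This holds for months 1–75. Entering month 76 the balance is £1,567.99; 2.5% of the post-interest balance is now below £40.00, so the flat £40.00 minimum applies from here.
From month 76 a fixed £40.00 at rate r clears £1,567.99 in 52 more payments. Total: 75 + 52 = 127 months.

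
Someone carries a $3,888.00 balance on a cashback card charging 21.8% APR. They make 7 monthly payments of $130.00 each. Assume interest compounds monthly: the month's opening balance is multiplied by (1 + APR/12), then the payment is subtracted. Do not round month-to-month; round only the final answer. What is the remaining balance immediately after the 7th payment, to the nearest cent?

$3,449.08

Monthly rate r = 21.8%/12 = 1.81667% = 0.0181667.
Each month: B ← B·(1+r) − $130.00.
Month 1: interest $70.63; balance after payment $3,828.63.
Month 2: interest $69.55; balance after payment $3,768.19.
Month 3: interest $68.46; balance after payment $3,706.64.
Month 4: interest $67.34; balance after payment $3,643.98.
Month 5: interest $66.20; balance after payment $3,580.18.
Month 6: interest $65.04; balance after payment $3,515.22.
Month 7: interest $63.86; balance after payment $3,449.08.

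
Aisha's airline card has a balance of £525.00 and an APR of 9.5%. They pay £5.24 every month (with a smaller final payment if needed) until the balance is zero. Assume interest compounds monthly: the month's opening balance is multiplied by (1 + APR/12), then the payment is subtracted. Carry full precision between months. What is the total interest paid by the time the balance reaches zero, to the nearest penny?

£522.20

Monthly rate r = 9.5%/12 = 0.791667% = 0.00791667.
Payoff takes n = ⌈−ln(1 − rB₀/P)/ln(1+r)⌉ = ⌈199.847⌉ = 200 payments; the last is £4.44.
Total paid = 199·£5.24 + £4.44 = £1,047.20.
Total interest = total paid − principal = £1,047.20 − £525.00 = £522.20.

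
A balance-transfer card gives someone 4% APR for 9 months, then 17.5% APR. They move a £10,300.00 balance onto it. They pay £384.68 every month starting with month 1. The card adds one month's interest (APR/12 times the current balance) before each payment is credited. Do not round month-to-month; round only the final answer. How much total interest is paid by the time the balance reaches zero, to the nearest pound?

Promo months 1–9 at r₀ = 4%/12 = 0.00333333; months 10+ at r₁ = 17.5%/12 = 0.0145833.
After month 9: iterate B ← B·(1+r₀) − £384.68 for 9 months → £7,104.51.
Then at r₁ with £384.68/mo: n₂ = −ln(1 − r₁·B/P)/ln(1+r₁) ≈ 21.67 → 22 more payments.
Total paid = 30·£384.68 + £259.95 = £11,800.35; interest = £11,800.35 − £10,300.00 = £1,500.35.

£1,500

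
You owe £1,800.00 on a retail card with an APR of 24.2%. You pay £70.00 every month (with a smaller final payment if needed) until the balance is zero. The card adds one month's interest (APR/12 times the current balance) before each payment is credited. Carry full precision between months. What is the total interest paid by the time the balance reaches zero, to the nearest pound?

£763

Monthly rate r = 24.2%/12 = 2.01667% = 0.0201667.
Payoff takes n = ⌈−ln(1 − rB₀/P)/ln(1+r)⌉ = ⌈36.612⌉ = 37 payments; the last is £43.01.
Total paid = 36·£70.00 + £43.01 = £2,563.01.
Total interest = total paid − principal = £2,563.01 − £1,800.00 = £763.01.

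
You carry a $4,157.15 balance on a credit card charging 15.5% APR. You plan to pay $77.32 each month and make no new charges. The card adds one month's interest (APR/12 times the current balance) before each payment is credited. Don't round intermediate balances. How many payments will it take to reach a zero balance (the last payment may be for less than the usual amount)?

93 months

Monthly rate r = 15.5%/12 = 1.29167% = 0.0129167.
Recurrence: B ← B·(1+r) − $77.32.
Month 1: interest $53.70; balance after payment $4,133.53.
Month 2: interest $53.39; balance after payment $4,109.60.
Closed form: n = −ln(1 − rB₀/P)/ln(1+r) = −ln(0.30553)/ln(1.01292) ≈ 92.389, so the balance reaches zero during payment 93.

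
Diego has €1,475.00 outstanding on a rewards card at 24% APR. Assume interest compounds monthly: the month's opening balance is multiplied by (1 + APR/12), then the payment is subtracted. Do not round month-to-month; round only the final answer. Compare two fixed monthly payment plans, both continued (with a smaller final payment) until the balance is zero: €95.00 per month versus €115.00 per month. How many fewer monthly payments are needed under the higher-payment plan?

Monthly rate r = 24%/12 = 2% = 0.02.
At €95.00/mo: n = ⌈−ln(1 − rB₀/P)/ln(1+r)⌉ = 19 payments (last €73.94); total interest = total paid − €1,475.00 = €308.94.
At €115.00/mo: 15 payments (last €111.41); total interest €246.41.
Payments saved = 19 − 15 = 4.

4 fewer payments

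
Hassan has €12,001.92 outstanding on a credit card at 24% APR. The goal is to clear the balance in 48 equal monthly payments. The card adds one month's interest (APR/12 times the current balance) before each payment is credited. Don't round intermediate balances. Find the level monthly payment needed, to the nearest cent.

€391.28

Monthly rate r = 24%/12 = 2% = 0.02.
Level-payment amortization: P = B₀·r / (1 − (1+r)^(−n)) = 12001.92·0.02 / (1 − 1.02^(−48)).
Denominator 1 − (1+r)^(−48) = 0.613462391.
P = 240.038 / 0.613462391 ≈ 391.28.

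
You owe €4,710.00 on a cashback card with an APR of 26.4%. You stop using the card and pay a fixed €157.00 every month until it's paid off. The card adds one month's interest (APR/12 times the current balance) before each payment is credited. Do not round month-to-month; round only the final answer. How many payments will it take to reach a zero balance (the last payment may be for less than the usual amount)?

50 months

Monthly rate r = 26.4%/12 = 2.2% = 0.022.
Recurrence: B ← B·(1+r) − €157.00.
Month 1: interest €103.62; balance after payment €4,656.62.
Month 2: interest €102.45; balance after payment €4,602.07.
Closed form: n = −ln(1 − rB₀/P)/ln(1+r) = −ln(0.34)/ln(1.022) ≈ 49.574, so the balance reaches zero during payment 50.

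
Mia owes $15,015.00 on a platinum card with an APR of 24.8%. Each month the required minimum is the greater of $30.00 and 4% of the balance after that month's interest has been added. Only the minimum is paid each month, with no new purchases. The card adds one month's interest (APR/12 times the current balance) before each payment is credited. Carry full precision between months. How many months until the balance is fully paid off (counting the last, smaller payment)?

183 months

Monthly rate r = 24.8%/12 = 2.06667% = 0.0206667.
While 4% of the post-interest balance exceeds $30.00, each month B ← (B·(1+r))·(1 − 0.04), i.e. B shrinks by the factor (1+r)·0.96 = 0.97984.
This holds for months 1–149. Entering month 150 the balance is $722.18; 4% of the post-interest balance is now below $30.00, so the flat $30.00 minimum applies from here.
From month 150 a fixed $30.00 at rate r clears $722.18 in 34 more payments. Total: 149 + 34 = 183 months.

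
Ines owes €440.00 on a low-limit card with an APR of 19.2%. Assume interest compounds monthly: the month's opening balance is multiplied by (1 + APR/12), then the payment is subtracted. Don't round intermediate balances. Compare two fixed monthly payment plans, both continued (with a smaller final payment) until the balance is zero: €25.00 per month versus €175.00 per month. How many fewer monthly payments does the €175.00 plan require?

18 fewer payments

Monthly rate r = 19.2%/12 = 1.6% = 0.016.
At €25.00/mo: n = ⌈−ln(1 − rB₀/P)/ln(1+r)⌉ = 21 payments (last €20.91); total interest = total paid − €440.00 = €80.91.
At €175.00/mo: 3 payments (last €103.01); total interest €13.01.
Payments saved = 21 − 3 = 18.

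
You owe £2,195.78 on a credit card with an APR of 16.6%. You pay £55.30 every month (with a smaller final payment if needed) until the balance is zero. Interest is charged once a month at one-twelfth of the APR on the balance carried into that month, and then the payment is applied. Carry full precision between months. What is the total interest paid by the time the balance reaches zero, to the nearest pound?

Monthly rate r = 16.6%/12 = 1.38333% = 0.0138333.
Payoff takes n = ⌈−ln(1 − rB₀/P)/ln(1+r)⌉ = ⌈58.005⌉ = 59 payments; the last is £0.26.
Total paid = 58·£55.30 + £0.26 = £3,207.66.
Total interest = total paid − principal = £3,207.66 − £2,195.78 = £1,011.88.

£1,012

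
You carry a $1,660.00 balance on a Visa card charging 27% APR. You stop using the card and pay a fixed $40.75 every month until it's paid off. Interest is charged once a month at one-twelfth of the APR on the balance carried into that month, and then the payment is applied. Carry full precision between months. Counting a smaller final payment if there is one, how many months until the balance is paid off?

112 months

Monthly rate r = 27%/12 = 2.25% = 0.0225.
Recurrence: B ← B·(1+r) − $40.75.
Month 1: interest $37.35; balance after payment $1,656.60.
Month 2: interest $37.27; balance after payment $1,653.12.
Closed form: n = −ln(1 − rB₀/P)/ln(1+r) = −ln(0.083436)/ln(1.0225) ≈ 111.623, so the balance reaches zero during payment 112.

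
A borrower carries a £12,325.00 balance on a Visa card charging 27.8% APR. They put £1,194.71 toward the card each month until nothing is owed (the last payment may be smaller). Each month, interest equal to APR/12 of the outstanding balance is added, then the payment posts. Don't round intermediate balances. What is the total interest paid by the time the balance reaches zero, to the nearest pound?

£1,923

Monthly rate r = 27.8%/12 = 2.31667% = 0.0231667.
Payoff takes n = ⌈−ln(1 − rB₀/P)/ln(1+r)⌉ = ⌈11.925⌉ = 12 payments; the last is £1,106.24.
Total paid = 11·£1,194.71 + £1,106.24 = £14,248.05.
Total interest = total paid − principal = £14,248.05 − £12,325.00 = £1,923.05.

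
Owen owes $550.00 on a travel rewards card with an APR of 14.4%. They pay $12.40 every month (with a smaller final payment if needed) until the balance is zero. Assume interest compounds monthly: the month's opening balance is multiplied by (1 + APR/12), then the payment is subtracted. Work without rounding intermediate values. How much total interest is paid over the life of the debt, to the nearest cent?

Monthly rate r = 14.4%/12 = 1.2% = 0.012.
Payoff takes n = ⌈−ln(1 − rB₀/P)/ln(1+r)⌉ = ⌈63.699⌉ = 64 payments; the last is $8.68.
Total paid = 63·$12.40 + $8.68 = $789.88.
Total interest = total paid − principal = $789.88 − $550.00 = $239.88.

$239.88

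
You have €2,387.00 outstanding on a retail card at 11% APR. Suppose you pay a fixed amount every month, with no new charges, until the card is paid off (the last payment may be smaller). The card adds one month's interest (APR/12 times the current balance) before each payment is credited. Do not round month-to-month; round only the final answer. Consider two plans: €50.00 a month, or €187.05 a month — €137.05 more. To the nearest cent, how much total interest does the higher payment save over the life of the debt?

Monthly rate r = 11%/12 = 0.916667% = 0.00916667.
At €50.00/mo: n = ⌈−ln(1 − rB₀/P)/ln(1+r)⌉ = 64 payments (last €3.86); total interest = total paid − €2,387.00 = €766.86.
At €187.05/mo: 14 payments (last €118.72); total interest €163.37.
Interest saved = €766.86 − €163.37 = €603.49.

€603.49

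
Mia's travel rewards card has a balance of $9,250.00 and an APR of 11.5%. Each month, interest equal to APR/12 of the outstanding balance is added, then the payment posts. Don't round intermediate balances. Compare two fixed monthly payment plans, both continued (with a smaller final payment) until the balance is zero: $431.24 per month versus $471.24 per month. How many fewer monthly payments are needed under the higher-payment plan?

Monthly rate r = 11.5%/12 = 0.958333% = 0.00958333.
At $431.24/mo: n = ⌈−ln(1 − rB₀/P)/ln(1+r)⌉ = 25 payments (last $55.09); total interest = total paid − $9,250.00 = $1,154.85.
At $471.24/mo: 22 payments (last $400.54); total interest $1,046.58.
Payments saved = 25 − 22 = 3.

3 fewer payments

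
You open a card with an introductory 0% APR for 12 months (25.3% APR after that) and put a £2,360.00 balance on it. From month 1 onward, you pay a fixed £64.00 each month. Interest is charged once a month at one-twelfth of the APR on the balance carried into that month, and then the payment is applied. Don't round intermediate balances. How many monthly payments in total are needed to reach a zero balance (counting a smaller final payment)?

Promo months 1–12 at r₀ = 0%/12 = 0; months 13+ at r₁ = 25.3%/12 = 0.0210833.
After month 12 (no interest yet): B = £2,360.00 − 12·£64.00 = £1,592.00.
Then at r₁ with £64.00/mo: n₂ = −ln(1 − r₁·B/P)/ln(1+r₁) ≈ 35.62 → 36 more payments.

48 payments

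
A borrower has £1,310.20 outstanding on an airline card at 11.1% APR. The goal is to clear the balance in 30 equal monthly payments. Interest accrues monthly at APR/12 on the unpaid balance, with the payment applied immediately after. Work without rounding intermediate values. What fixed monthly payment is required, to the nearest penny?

Monthly rate r = 11.1%/12 = 0.925% = 0.00925.
Level-payment amortization: P = B₀·r / (1 − (1+r)^(−n)) = 1310.20·0.00925 / (1 − 1.00925^(−30)).
Denominator 1 − (1+r)^(−30) = 0.241357345.
P = 12.1193 / 0.241357345 ≈ 50.21.

£50.21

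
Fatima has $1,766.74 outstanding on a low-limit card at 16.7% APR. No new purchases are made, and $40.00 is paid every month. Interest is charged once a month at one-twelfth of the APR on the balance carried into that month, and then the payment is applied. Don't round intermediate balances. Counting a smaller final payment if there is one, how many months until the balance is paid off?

70 payments

Monthly rate r = 16.7%/12 = 1.39167% = 0.0139167.
Recurrence: B ← B·(1+r) − $40.00.
Month 1: interest $24.59; balance after payment $1,751.33.
Month 2: interest $24.37; balance after payment $1,735.70.
Closed form: n = −ln(1 − rB₀/P)/ln(1+r) = −ln(0.38532)/ln(1.01392) ≈ 69.003, so the balance reaches zero during payment 70.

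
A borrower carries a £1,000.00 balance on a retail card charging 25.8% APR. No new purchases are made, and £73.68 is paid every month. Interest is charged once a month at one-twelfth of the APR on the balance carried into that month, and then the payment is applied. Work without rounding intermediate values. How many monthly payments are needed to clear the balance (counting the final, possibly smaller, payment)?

17 months

Monthly rate r = 25.8%/12 = 2.15% = 0.0215.
Recurrence: B ← B·(1+r) − £73.68.
Month 1: interest £21.50; balance after payment £947.82.
Month 2: interest £20.38; balance after payment £894.52.
Closed form: n = −ln(1 − rB₀/P)/ln(1+r) = −ln(0.7082)/ln(1.0215) ≈ 16.220, so the balance reaches zero during payment 17.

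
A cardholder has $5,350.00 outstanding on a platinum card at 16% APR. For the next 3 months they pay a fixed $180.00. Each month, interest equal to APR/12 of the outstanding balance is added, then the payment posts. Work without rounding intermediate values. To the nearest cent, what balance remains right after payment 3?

$5,019.63

Monthly rate r = 16%/12 = 1.33333% = 0.0133333.
Each month: B ← B·(1+r) − $180.00.
Month 1: interest $71.33; balance after payment $5,241.33.
Month 2: interest $69.88; balance after payment $5,131.22.
Month 3: interest $68.42; balance after payment $5,019.63.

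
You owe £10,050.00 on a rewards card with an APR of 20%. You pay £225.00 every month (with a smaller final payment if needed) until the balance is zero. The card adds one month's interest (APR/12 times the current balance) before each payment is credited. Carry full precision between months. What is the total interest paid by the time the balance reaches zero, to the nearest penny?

£8,521.78

Monthly rate r = 20%/12 = 1.66667% = 0.0166667.
Payoff takes n = ⌈−ln(1 − rB₀/P)/ln(1+r)⌉ = ⌈82.539⌉ = 83 payments; the last is £121.78.
Total paid = 82·£225.00 + £121.78 = £18,571.78.
Total interest = total paid − principal = £18,571.78 − £10,050.00 = £8,521.78.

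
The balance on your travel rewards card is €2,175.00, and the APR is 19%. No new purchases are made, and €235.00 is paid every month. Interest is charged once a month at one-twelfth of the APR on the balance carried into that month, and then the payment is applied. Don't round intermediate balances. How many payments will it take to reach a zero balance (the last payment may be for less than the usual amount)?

Monthly rate r = 19%/12 = 1.58333% = 0.0158333.
Recurrence: B ← B·(1+r) − €235.00.
Month 1: interest €34.44; balance after payment €1,974.44.
Month 2: interest €31.26; balance after payment €1,770.70.
Closed form: n = −ln(1 − rB₀/P)/ln(1+r) = −ln(0.85346)/ln(1.01583) ≈ 10.087, so the balance reaches zero during payment 11.

11 payments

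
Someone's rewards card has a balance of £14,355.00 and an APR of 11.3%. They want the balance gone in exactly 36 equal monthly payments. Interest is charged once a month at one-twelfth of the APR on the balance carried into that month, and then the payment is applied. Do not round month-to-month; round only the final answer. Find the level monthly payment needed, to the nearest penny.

£472.01

Monthly rate r = 11.3%/12 = 0.941667% = 0.00941667.
Level-payment amortization: P = B₀·r / (1 − (1+r)^(−n)) = 14355.00·0.00941667 / (1 − 1.00942^(−36)).
Denominator 1 − (1+r)^(−36) = 0.286386532.
P = 135.176 / 0.286386532 ≈ 472.01.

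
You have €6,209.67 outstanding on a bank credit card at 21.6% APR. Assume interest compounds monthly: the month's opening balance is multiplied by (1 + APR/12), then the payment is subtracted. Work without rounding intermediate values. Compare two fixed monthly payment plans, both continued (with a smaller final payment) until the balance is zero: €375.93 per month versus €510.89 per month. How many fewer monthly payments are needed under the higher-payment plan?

Monthly rate r = 21.6%/12 = 1.8% = 0.018.
At €375.93/mo: n = ⌈−ln(1 − rB₀/P)/ln(1+r)⌉ = 20 payments (last €293.59); total interest = total paid − €6,209.67 = €1,226.59.
At €510.89/mo: 14 payments (last €429.70); total interest €861.60.
Payments saved = 20 − 14 = 6.

6 fewer payments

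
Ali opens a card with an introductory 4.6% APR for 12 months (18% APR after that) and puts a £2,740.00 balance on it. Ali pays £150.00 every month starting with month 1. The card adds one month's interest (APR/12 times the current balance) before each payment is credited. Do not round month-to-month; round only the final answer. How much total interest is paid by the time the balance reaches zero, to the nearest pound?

Promo months 1–12 at r₀ = 4.6%/12 = 0.00383333; months 13+ at r₁ = 18%/12 = 0.015.
After month 12: iterate B ← B·(1+r₀) − £150.00 for 12 months → £1,030.29.
Then at r₁ with £150.00/mo: n₂ = −ln(1 − r₁·B/P)/ln(1+r₁) ≈ 7.30 → 8 more payments.
Total paid = 19·£150.00 + £45.69 = £2,895.69; interest = £2,895.69 − £2,740.00 = £155.69.

£156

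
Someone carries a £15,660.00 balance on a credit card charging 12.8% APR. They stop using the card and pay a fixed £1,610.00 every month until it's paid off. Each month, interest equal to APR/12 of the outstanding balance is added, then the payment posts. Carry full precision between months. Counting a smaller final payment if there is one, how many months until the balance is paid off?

Monthly rate r = 12.8%/12 = 1.06667% = 0.0106667.
Recurrence: B ← B·(1+r) − £1,610.00.
Month 1: interest £167.04; balance after payment £14,217.04.
Month 2: interest £151.65; balance after payment £12,758.69.
Closed form: n = −ln(1 − rB₀/P)/ln(1+r) = −ln(0.89625)/ln(1.01067) ≈ 10.324, so the balance reaches zero during payment 11.

11 months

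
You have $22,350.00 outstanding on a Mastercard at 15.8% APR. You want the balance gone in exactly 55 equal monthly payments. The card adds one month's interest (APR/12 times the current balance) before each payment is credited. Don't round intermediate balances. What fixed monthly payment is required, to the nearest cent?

$573.66

Monthly rate r = 15.8%/12 = 1.31667% = 0.0131667.
Level-payment amortization: P = B₀·r / (1 − (1+r)^(−n)) = 22350.00·0.0131667 / (1 − 1.01317^(−55)).
Denominator 1 − (1+r)^(−55) = 0.512975415.
P = 294.275 / 0.512975415 ≈ 573.66.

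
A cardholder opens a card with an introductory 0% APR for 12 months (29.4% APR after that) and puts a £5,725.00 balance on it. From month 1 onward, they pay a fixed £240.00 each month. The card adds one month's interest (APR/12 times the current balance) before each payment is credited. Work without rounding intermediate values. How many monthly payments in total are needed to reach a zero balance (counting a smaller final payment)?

27 months

Promo months 1–12 at r₀ = 0%/12 = 0; months 13+ at r₁ = 29.4%/12 = 0.0245.
After month 12 (no interest yet): B = £5,725.00 − 12·£240.00 = £2,845.00.
Then at r₁ with £240.00/mo: n₂ = −ln(1 − r₁·B/P)/ln(1+r₁) ≈ 14.17 → 15 more payments.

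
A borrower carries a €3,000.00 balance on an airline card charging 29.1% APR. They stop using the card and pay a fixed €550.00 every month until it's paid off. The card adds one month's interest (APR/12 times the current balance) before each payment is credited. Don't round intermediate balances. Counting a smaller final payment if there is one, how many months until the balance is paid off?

Monthly rate r = 29.1%/12 = 2.425% = 0.02425.
Recurrence: B ← B·(1+r) − €550.00.
Month 1: interest €72.75; balance after payment €2,522.75.
Month 2: interest €61.18; balance after payment €2,033.93.
Month 3: interest €49.32; balance after payment €1,533.25.
Month 4: interest €37.18; balance after payment €1,020.43.
Month 5: interest €24.75; balance after payment €495.18.
Month 6: interest €12.01; balance after payment €0.00.

6 months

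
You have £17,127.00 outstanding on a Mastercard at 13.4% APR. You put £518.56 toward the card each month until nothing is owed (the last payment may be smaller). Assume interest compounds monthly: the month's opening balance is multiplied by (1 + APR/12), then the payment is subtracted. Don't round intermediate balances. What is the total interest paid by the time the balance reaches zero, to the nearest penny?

£4,361.46

Monthly rate r = 13.4%/12 = 1.11667% = 0.0111667.
Payoff takes n = ⌈−ln(1 − rB₀/P)/ln(1+r)⌉ = ⌈41.437⌉ = 42 payments; the last is £227.50.
Total paid = 41·£518.56 + £227.50 = £21,488.46.
Total interest = total paid − principal = £21,488.46 − £17,127.00 = £4,361.46.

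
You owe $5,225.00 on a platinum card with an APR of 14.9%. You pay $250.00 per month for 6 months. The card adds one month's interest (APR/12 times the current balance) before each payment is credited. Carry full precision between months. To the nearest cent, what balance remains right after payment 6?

$4,079.21

Monthly rate r = 14.9%/12 = 1.24167% = 0.0124167.
Each month: B ← B·(1+r) − $250.00.
Month 1: interest $64.88; balance after payment $5,039.88.
Month 2: interest $62.58; balance after payment $4,852.46.
Month 3: interest $60.25; balance after payment $4,662.71.
Month 4: interest $57.90; balance after payment $4,470.60.
Month 5: interest $55.51; balance after payment $4,276.11.
Month 6: interest $53.10; balance after payment $4,079.21.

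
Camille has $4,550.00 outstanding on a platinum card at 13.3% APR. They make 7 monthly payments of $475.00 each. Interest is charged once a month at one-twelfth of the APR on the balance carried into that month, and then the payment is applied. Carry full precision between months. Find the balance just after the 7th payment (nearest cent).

Monthly rate r = 13.3%/12 = 1.10833% = 0.0110833.
Each month: B ← B·(1+r) − $475.00.
Month 1: interest $50.43; balance after payment $4,125.43.
Month 2: interest $45.72; balance after payment $3,696.15.
Month 3: interest $40.97; balance after payment $3,262.12.
Month 4: interest $36.16; balance after payment $2,823.27.
Month 5: interest $31.29; balance after payment $2,379.56.
Month 6: interest $26.37; balance after payment $1,930.94.
Month 7: interest $21.40; balance after payment $1,477.34.

$1,477.34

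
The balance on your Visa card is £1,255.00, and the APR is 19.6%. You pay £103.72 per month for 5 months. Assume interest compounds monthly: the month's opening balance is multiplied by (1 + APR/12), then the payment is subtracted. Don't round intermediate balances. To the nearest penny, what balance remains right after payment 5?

£825.07

Monthly rate r = 19.6%/12 = 1.63333% = 0.0163333.
Each month: B ← B·(1+r) − £103.72.
Month 1: interest £20.50; balance after payment £1,171.78.
Month 2: interest £19.14; balance after payment £1,087.20.
Month 3: interest £17.76; balance after payment £1,001.23.
Month 4: interest £16.35; balance after payment £913.87.
Month 5: interest £14.93; balance after payment £825.07.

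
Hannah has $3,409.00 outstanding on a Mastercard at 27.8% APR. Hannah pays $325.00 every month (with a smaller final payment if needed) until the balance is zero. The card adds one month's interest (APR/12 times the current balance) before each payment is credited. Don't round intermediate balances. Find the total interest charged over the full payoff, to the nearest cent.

$542.07

Monthly rate r = 27.8%/12 = 2.31667% = 0.0231667.
Payoff takes n = ⌈−ln(1 − rB₀/P)/ln(1+r)⌉ = ⌈12.156⌉ = 13 payments; the last is $51.07.
Total paid = 12·$325.00 + $51.07 = $3,951.07.
Total interest = total paid − principal = $3,951.07 − $3,409.00 = $542.07.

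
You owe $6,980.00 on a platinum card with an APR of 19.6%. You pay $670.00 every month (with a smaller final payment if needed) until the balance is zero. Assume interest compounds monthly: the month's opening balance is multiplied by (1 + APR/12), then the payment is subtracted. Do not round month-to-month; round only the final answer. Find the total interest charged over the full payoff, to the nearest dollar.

Monthly rate r = 19.6%/12 = 1.63333% = 0.0163333.
Payoff takes n = ⌈−ln(1 − rB₀/P)/ln(1+r)⌉ = ⌈11.513⌉ = 12 payments; the last is $344.86.
Total paid = 11·$670.00 + $344.86 = $7,714.86.
Total interest = total paid − principal = $7,714.86 − $6,980.00 = $734.86.

$735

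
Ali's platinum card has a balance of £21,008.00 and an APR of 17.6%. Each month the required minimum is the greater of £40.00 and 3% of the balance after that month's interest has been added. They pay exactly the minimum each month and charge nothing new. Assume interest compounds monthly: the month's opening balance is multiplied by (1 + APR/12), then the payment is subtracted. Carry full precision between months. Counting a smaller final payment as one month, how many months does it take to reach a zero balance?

Monthly rate r = 17.6%/12 = 1.46667% = 0.0146667.
While 3% of the post-interest balance exceeds £40.00, each month B ← (B·(1+r))·(1 − 0.03), i.e. B shrinks by the factor (1+r)·0.97 = 0.98423.
This holds for months 1–175. Entering month 176 the balance is £1,300.27; 3% of the post-interest balance is now below £40.00, so the flat £40.00 minimum applies from here.
From month 176 a fixed £40.00 at rate r clears £1,300.27 in 45 more payments. Total: 175 + 45 = 220 months.

220 months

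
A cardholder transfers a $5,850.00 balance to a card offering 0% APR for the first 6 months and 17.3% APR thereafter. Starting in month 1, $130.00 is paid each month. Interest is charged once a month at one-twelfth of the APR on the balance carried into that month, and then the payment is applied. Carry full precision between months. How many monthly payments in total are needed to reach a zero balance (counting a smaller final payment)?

Promo months 1–6 at r₀ = 0%/12 = 0; months 7+ at r₁ = 17.3%/12 = 0.0144167.
After month 6 (no interest yet): B = $5,850.00 − 6·$130.00 = $5,070.00.
Then at r₁ with $130.00/mo: n₂ = −ln(1 − r₁·B/P)/ln(1+r₁) ≈ 57.71 → 58 more payments.

64 months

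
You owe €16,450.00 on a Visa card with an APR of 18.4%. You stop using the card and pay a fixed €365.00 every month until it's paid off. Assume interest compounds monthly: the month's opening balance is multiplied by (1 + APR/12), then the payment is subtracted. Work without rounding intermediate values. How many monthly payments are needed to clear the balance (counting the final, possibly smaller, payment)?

Monthly rate r = 18.4%/12 = 1.53333% = 0.0153333.
Recurrence: B ← B·(1+r) − €365.00.
Month 1: interest €252.23; balance after payment €16,337.23.
Month 2: interest €250.50; balance after payment €16,222.74.
Closed form: n = −ln(1 − rB₀/P)/ln(1+r) = −ln(0.30895)/ln(1.01533) ≈ 77.189, so the balance reaches zero during payment 78.

78 months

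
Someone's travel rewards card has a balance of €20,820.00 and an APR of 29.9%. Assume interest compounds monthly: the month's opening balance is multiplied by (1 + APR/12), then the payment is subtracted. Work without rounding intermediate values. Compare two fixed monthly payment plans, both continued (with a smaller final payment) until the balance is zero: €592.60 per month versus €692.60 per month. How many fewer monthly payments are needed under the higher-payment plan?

Monthly rate r = 29.9%/12 = 2.49167% = 0.0249167.
At €592.60/mo: n = ⌈−ln(1 − rB₀/P)/ln(1+r)⌉ = 85 payments (last €371.00); total interest = total paid − €20,820.00 = €29,329.40.
At €692.60/mo: 57 payments (last €116.93); total interest €18,082.53.
Payments saved = 85 − 57 = 28.

28 fewer payments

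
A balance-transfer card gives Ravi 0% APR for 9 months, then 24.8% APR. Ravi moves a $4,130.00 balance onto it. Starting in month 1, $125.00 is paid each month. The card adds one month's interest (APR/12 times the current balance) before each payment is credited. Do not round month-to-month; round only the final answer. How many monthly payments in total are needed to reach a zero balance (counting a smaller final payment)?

Promo months 1–9 at r₀ = 0%/12 = 0; months 10+ at r₁ = 24.8%/12 = 0.0206667.
After month 9 (no interest yet): B = $4,130.00 − 9·$125.00 = $3,005.00.
Then at r₁ with $125.00/mo: n₂ = −ln(1 − r₁·B/P)/ln(1+r₁) ≈ 33.58 → 34 more payments.

43 months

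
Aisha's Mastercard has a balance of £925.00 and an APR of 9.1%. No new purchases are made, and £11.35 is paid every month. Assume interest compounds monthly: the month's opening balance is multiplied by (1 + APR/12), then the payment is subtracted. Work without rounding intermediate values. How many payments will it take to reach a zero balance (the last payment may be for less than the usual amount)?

Monthly rate r = 9.1%/12 = 0.758333% = 0.00758333.
Recurrence: B ← B·(1+r) − £11.35.
Month 1: interest £7.01; balance after payment £920.66.
Month 2: interest £6.98; balance after payment £916.30.
Closed form: n = −ln(1 − rB₀/P)/ln(1+r) = −ln(0.38198)/ln(1.00758) ≈ 127.390, so the balance reaches zero during payment 128.

128 payments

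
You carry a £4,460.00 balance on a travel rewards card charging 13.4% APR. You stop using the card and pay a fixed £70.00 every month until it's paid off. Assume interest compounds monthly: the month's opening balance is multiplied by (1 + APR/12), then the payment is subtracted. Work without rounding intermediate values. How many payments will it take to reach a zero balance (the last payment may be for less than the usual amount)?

Monthly rate r = 13.4%/12 = 1.11667% = 0.0111667.
Recurrence: B ← B·(1+r) − £70.00.
Month 1: interest £49.80; balance after payment £4,439.80.
Month 2: interest £49.58; balance after payment £4,419.38.
Closed form: n = −ln(1 − rB₀/P)/ln(1+r) = −ln(0.28852)/ln(1.01117) ≈ 111.932, so the balance reaches zero during payment 112.

112 months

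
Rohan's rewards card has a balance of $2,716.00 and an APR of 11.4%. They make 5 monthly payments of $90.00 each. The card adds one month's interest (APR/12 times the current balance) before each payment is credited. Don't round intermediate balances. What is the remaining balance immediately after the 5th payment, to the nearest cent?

$2,388.85

Monthly rate r = 11.4%/12 = 0.95% = 0.0095.
Each month: B ← B·(1+r) − $90.00.
Month 1: interest $25.80; balance after payment $2,651.80.
Month 2: interest $25.19; balance after payment $2,586.99.
Month 3: interest $24.58; balance after payment $2,521.57.
Month 4: interest $23.95; balance after payment $2,455.53.
Month 5: interest $23.33; balance after payment $2,388.85.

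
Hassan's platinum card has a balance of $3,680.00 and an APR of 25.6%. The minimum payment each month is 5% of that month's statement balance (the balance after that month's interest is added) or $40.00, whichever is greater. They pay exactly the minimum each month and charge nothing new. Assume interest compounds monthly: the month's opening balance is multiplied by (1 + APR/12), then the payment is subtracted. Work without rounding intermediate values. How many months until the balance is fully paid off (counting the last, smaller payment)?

Monthly rate r = 25.6%/12 = 2.13333% = 0.0213333.
While 5% of the post-interest balance exceeds $40.00, each month B ← (B·(1+r))·(1 − 0.05), i.e. B shrinks by the factor (1+r)·0.95 = 0.97027.
This holds for months 1–52. Entering month 53 the balance is $765.92; 5% of the post-interest balance is now below $40.00, so the flat $40.00 minimum applies from here.
From month 53 a fixed $40.00 at rate r clears $765.92 in 25 more payments. Total: 52 + 25 = 77 months.

77 months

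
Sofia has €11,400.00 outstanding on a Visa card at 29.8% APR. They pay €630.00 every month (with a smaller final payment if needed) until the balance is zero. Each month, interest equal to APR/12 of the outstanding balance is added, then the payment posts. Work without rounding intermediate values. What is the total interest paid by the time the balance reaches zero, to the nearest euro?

Monthly rate r = 29.8%/12 = 2.48333% = 0.0248333.
Payoff takes n = ⌈−ln(1 − rB₀/P)/ln(1+r)⌉ = ⌈24.325⌉ = 25 payments; the last is €206.22.
Total paid = 24·€630.00 + €206.22 = €15,326.22.
Total interest = total paid − principal = €15,326.22 − €11,400.00 = €3,926.22.

€3,926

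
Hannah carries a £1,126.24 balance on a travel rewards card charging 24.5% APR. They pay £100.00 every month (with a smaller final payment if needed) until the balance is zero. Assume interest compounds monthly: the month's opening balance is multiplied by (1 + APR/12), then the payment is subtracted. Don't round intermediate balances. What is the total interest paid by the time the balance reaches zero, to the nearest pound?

£167

Monthly rate r = 24.5%/12 = 2.04167% = 0.0204167.
Payoff takes n = ⌈−ln(1 − rB₀/P)/ln(1+r)⌉ = ⌈12.928⌉ = 13 payments; the last is £92.86.
Total paid = 12·£100.00 + £92.86 = £1,292.86.
Total interest = total paid − principal = £1,292.86 − £1,126.24 = £166.62.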